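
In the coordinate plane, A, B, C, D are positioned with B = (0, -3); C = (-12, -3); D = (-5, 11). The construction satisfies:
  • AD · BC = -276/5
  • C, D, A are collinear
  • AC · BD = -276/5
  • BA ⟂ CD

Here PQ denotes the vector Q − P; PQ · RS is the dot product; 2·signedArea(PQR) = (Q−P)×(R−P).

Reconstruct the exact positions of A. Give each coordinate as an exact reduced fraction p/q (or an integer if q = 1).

A = (-48/5, 9/5)

1. A_x = -48/5  [C, D, A are collinear ∩ BA ⟂ CD]
2. A_y = 9/5  [C, D, A are collinear ∩ BA ⟂ CD]
   → A = (-48/5, 9/5)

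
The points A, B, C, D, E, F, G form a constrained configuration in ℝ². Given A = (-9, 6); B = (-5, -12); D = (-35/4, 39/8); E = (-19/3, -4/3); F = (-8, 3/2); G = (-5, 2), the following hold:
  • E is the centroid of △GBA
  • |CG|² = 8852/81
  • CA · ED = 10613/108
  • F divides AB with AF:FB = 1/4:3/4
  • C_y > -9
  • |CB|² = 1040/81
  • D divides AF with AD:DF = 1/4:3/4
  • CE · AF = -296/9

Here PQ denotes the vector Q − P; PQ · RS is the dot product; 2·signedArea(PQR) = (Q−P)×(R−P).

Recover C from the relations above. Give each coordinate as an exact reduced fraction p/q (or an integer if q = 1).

C = (-49/9, -76/9)

1. C_x = -49/9  [CE · AF = -296/9 ∩ CA · ED = 10613/108]
2. C_y = -76/9  [CE · AF = -296/9 ∩ CA · ED = 10613/108]
   → C = (-49/9, -76/9)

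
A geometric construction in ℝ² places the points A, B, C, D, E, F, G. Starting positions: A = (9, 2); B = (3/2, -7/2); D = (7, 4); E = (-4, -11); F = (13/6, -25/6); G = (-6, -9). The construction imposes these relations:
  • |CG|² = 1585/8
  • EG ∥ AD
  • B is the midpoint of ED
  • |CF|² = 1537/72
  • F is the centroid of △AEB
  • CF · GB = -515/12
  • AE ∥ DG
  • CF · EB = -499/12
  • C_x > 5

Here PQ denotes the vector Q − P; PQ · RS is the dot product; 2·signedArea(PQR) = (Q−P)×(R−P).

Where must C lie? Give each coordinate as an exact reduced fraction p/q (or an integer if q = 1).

1. C_x = 23/4  [CF · EB = -499/12 ∩ CF · GB = -515/12]
2. C_y = -5/4  [CF · EB = -499/12 ∩ CF · GB = -515/12]
   → C = (23/4, -5/4)

C = (23/4, -5/4)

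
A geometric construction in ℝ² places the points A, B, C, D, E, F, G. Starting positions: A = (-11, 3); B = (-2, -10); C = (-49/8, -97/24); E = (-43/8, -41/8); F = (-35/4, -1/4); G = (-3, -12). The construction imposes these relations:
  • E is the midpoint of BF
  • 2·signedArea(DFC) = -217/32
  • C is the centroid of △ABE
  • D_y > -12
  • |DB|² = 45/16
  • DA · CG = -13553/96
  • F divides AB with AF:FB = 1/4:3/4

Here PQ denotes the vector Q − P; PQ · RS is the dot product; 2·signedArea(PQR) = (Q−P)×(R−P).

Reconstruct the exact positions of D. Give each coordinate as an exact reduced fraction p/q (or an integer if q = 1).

D = (-11/4, -23/2)

1. D_x = -11/4  [2·signedArea(DFC) = -217/32 ∩ DA · CG = -13553/96]
2. D_y = -23/2  [2·signedArea(DFC) = -217/32 ∩ DA · CG = -13553/96]
   → D = (-11/4, -23/2)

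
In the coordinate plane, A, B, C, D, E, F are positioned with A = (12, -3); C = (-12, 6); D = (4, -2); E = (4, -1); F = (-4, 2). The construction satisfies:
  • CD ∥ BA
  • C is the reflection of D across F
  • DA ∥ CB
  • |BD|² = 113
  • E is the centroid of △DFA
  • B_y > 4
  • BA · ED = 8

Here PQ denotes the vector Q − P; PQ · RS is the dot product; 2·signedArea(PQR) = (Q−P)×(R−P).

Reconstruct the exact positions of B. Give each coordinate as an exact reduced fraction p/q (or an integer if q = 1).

1. B_x = -4  [CD ∥ BA ∩ DA ∥ CB]
2. B_y = 5  [CD ∥ BA ∩ DA ∥ CB]
   → B = (-4, 5)

B = (-4, 5)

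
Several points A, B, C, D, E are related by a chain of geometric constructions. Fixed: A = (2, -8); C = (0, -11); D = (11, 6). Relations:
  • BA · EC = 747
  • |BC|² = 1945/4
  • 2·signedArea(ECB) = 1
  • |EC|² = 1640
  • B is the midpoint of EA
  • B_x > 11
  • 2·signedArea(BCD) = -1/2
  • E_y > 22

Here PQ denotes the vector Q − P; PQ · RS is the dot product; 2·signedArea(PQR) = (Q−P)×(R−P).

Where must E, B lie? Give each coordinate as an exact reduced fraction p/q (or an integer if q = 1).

1. B_x = 12  [line -17·x + 11·y + 243/2 = 0 ∩ |BC|² = 1945/4]
2. B_y = 15/2  [line -17·x + 11·y + 243/2 = 0 ∩ |BC|² = 1945/4]
   → B = (12, 15/2)
3. E_x = 22  [2·signedArea(ECB) = 1 ∩ B is the midpoint of EA]
4. E_y = 23  [2·signedArea(ECB) = 1 ∩ B is the midpoint of EA]
   → E = (22, 23)

B = (12, 15/2)
E = (22, 23)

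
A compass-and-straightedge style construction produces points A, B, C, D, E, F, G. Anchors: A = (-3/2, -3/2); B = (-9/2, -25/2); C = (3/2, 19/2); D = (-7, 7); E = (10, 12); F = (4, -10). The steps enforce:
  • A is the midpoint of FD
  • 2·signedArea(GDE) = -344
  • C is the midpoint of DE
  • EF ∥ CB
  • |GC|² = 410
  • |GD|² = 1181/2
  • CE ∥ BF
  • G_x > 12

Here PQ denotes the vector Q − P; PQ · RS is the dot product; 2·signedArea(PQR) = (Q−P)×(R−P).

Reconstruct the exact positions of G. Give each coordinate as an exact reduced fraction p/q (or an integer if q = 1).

G = (25/2, -15/2)

1. G_x = 25/2  [line -5·x + 17·y + 190 = 0 ∩ |GD|² = 1181/2]
2. G_y = -15/2  [line -5·x + 17·y + 190 = 0 ∩ |GD|² = 1181/2]
   → G = (25/2, -15/2)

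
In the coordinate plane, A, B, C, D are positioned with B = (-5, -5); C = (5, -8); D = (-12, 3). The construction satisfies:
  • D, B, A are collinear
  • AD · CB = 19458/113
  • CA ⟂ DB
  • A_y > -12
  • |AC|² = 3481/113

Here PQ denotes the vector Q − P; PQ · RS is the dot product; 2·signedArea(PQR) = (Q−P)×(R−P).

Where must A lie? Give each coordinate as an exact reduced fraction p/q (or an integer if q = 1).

1. A_x = 93/113  [D, B, A are collinear ∩ CA ⟂ DB]
2. A_y = -1317/113  [D, B, A are collinear ∩ CA ⟂ DB]
   → A = (93/113, -1317/113)

A = (93/113, -1317/113)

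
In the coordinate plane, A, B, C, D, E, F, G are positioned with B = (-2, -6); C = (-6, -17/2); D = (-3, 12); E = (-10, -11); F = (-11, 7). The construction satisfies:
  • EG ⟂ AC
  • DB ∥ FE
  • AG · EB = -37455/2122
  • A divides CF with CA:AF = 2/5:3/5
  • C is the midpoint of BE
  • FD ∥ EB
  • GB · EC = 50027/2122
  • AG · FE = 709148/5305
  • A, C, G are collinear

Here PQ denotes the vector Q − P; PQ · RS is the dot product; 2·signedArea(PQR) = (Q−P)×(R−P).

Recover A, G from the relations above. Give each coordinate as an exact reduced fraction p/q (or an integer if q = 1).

1. A_x = -8  [A divides CF with CA:AF = 2/5:3/5]
2. A_y = -23/10  [A divides CF with CA:AF = 2/5:3/5]
   → A = (-8, -23/10)
3. G_x = -5991/1061  [A, C, G are collinear ∩ EG ⟂ AC]
4. G_y = -10181/1061  [A, C, G are collinear ∩ EG ⟂ AC]
   → G = (-5991/1061, -10181/1061)

A = (-8, -23/10)
G = (-5991/1061, -10181/1061)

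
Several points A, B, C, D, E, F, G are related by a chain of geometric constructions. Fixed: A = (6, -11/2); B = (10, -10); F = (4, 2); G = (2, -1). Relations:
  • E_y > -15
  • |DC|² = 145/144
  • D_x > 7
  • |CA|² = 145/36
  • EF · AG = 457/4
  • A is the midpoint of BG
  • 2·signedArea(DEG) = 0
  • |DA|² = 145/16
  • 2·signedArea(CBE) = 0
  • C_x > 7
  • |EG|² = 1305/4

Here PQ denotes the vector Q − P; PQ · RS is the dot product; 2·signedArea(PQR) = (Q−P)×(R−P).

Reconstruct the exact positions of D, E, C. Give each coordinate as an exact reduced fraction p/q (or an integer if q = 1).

1. E_x = 14  [line 4·x + -9/2·y + -485/4 = 0 ∩ |EG|² = 1305/4]
2. E_y = -29/2  [line 4·x + -9/2·y + -485/4 = 0 ∩ |EG|² = 1305/4]
   → E = (14, -29/2)
3. C_x = 22/3  [line 9/2·x + 4·y + -5 = 0 ∩ |CA|² = 145/36]
4. C_y = -7  [line 9/2·x + 4·y + -5 = 0 ∩ |CA|² = 145/36]
   → C = (22/3, -7)
5. D_x = 8  [line -27/2·x + -12·y + 15 = 0 ∩ |DC|² = 145/144]
6. D_y = -31/4  [line -27/2·x + -12·y + 15 = 0 ∩ |DC|² = 145/144]
   → D = (8, -31/4)

C = (22/3, -7)
D = (8, -31/4)
E = (14, -29/2)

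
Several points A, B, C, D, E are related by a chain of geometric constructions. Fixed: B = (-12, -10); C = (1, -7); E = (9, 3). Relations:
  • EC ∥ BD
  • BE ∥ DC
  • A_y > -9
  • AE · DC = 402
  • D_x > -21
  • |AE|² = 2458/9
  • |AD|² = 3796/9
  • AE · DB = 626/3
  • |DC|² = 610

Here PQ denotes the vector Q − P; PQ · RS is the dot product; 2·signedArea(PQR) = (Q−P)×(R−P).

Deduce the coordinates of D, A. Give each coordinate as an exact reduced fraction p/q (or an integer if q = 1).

1. D_x = -20  [BE ∥ DC ∩ EC ∥ BD]
2. D_y = -20  [BE ∥ DC ∩ EC ∥ BD]
   → D = (-20, -20)
3. A_x = -10/3  [AE · DC = 402 ∩ AE · DB = 626/3]
4. A_y = -8  [AE · DC = 402 ∩ AE · DB = 626/3]
   → A = (-10/3, -8)

A = (-10/3, -8)
D = (-20, -20)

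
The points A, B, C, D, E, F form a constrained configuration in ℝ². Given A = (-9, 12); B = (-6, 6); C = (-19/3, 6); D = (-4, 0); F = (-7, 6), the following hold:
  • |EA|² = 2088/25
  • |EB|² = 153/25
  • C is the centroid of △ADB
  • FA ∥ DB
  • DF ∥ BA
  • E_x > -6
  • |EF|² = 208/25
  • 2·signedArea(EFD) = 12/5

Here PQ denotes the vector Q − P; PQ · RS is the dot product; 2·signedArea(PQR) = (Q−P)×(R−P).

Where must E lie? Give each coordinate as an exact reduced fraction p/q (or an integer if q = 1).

1. E_x = -27/5  [line 6·x + 3·y + 108/5 = 0 ∩ |EA|² = 2088/25]
2. E_y = 18/5  [line 6·x + 3·y + 108/5 = 0 ∩ |EA|² = 2088/25]
   → E = (-27/5, 18/5)

E = (-27/5, 18/5)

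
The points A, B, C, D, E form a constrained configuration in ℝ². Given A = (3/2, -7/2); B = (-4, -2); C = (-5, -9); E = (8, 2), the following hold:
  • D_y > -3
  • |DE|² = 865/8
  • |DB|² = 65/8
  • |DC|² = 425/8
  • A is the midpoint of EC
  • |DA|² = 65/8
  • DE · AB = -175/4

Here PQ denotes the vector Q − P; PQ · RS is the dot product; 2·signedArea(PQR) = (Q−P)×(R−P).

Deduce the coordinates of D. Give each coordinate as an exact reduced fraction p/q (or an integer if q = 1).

1. D_x = -5/4  [line 11/2·x + -3/2·y + 11/4 = 0 ∩ |DA|² = 65/8]
2. D_y = -11/4  [line 11/2·x + -3/2·y + 11/4 = 0 ∩ |DA|² = 65/8]
   → D = (-5/4, -11/4)

D = (-5/4, -11/4)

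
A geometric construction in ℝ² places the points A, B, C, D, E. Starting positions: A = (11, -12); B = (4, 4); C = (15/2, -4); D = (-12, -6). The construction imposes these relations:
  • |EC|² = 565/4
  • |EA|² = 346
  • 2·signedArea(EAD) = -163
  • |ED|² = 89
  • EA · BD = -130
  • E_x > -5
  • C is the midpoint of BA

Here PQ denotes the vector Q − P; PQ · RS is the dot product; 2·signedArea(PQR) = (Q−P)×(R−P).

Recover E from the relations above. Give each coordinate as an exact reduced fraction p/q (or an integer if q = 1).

E = (-4, -1)

1. E_x = -4  [EA · BD = -130 ∩ 2·signedArea(EAD) = -163]
2. E_y = -1  [EA · BD = -130 ∩ 2·signedArea(EAD) = -163]
   → E = (-4, -1)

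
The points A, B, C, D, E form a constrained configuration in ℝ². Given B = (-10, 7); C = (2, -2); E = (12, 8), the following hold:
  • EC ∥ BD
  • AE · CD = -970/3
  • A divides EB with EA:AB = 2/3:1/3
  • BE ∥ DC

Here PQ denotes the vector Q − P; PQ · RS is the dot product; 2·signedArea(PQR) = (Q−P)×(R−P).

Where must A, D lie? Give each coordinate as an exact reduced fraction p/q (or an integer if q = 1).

A = (-8/3, 22/3)
D = (-20, -3)

1. A_x = -8/3  [A divides EB with EA:AB = 2/3:1/3]
2. A_y = 22/3  [A divides EB with EA:AB = 2/3:1/3]
   → A = (-8/3, 22/3)
3. D_x = -20  [BE ∥ DC ∩ EC ∥ BD]
4. D_y = -3  [BE ∥ DC ∩ EC ∥ BD]
   → D = (-20, -3)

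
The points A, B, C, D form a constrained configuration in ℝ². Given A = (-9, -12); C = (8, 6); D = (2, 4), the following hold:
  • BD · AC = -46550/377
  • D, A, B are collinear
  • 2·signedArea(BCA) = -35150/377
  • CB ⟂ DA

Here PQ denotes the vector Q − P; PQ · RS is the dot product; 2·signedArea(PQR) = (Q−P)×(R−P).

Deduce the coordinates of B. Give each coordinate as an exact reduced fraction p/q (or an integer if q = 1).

1. B_x = 1832/377  [D, A, B are collinear ∩ CB ⟂ DA]
2. B_y = 3076/377  [D, A, B are collinear ∩ CB ⟂ DA]
   → B = (1832/377, 3076/377)

B = (1832/377, 3076/377)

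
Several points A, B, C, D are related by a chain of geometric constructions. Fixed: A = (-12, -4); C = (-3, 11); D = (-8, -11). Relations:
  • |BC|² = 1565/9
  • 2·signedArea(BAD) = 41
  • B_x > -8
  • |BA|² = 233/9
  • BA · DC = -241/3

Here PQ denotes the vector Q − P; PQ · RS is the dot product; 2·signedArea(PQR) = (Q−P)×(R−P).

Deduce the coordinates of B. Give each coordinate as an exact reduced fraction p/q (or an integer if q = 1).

1. B_x = -23/3  [2·signedArea(BAD) = 41 ∩ BA · DC = -241/3]
2. B_y = -4/3  [2·signedArea(BAD) = 41 ∩ BA · DC = -241/3]
   → B = (-23/3, -4/3)

B = (-23/3, -4/3)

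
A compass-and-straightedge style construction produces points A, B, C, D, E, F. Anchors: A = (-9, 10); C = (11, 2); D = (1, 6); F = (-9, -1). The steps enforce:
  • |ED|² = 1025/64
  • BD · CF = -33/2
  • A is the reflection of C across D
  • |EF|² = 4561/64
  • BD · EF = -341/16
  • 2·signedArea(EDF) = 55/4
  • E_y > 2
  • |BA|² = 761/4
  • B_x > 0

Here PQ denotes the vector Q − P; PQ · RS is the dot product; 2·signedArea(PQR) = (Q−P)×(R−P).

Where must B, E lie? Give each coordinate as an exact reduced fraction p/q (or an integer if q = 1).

1. B_x = 1  [line 20·x + 3·y + -43/2 = 0 ∩ |BA|² = 761/4]
2. B_y = 1/2  [line 20·x + 3·y + -43/2 = 0 ∩ |BA|² = 761/4]
   → B = (1, 1/2)
3. E_x = -3/2  [2·signedArea(EDF) = 55/4 ∩ BD · EF = -341/16]
4. E_y = 23/8  [2·signedArea(EDF) = 55/4 ∩ BD · EF = -341/16]
   → E = (-3/2, 23/8)

B = (1, 1/2)
E = (-3/2, 23/8)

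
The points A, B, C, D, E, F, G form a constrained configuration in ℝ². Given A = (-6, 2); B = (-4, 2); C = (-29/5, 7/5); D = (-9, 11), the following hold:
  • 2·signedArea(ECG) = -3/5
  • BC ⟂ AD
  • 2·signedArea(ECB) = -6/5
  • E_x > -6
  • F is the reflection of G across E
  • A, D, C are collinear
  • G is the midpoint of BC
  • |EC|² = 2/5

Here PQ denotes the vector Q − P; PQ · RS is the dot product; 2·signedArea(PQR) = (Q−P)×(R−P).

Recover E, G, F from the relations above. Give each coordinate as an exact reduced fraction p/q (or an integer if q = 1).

E = (-28/5, 4/5)
F = (-63/10, -1/10)
G = (-49/10, 17/10)

1. E_x = -28/5  [line -3/5·x + 9/5·y + -24/5 = 0 ∩ |EC|² = 2/5]
2. E_y = 4/5  [line -3/5·x + 9/5·y + -24/5 = 0 ∩ |EC|² = 2/5]
   → E = (-28/5, 4/5)
3. G_x = -49/10  [G is the midpoint of BC]
4. G_y = 17/10  [G is the midpoint of BC]
   → G = (-49/10, 17/10)
5. F_x = -63/10  [F is the reflection of G across E]
6. F_y = -1/10  [F is the reflection of G across E]
   → F = (-63/10, -1/10)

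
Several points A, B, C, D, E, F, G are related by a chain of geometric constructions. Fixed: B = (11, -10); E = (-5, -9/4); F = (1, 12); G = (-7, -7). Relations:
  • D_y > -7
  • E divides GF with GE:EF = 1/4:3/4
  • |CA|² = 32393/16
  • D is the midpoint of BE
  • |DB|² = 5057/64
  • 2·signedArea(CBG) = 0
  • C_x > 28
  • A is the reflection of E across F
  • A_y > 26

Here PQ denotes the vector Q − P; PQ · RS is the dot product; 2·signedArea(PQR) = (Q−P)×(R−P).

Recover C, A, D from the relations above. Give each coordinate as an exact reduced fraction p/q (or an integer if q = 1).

1. A_x = 7  [A is the reflection of E across F]
2. A_y = 105/4  [A is the reflection of E across F]
   → A = (7, 105/4)
3. D_x = 3  [D is the midpoint of BE]
4. D_y = -49/8  [D is the midpoint of BE]
   → D = (3, -49/8)
5. C_x = 29  [line -3·x + -18·y + -147 = 0 ∩ |CA|² = 32393/16]
6. C_y = -13  [line -3·x + -18·y + -147 = 0 ∩ |CA|² = 32393/16]
   → C = (29, -13)

A = (7, 105/4)
C = (29, -13)
D = (3, -49/8)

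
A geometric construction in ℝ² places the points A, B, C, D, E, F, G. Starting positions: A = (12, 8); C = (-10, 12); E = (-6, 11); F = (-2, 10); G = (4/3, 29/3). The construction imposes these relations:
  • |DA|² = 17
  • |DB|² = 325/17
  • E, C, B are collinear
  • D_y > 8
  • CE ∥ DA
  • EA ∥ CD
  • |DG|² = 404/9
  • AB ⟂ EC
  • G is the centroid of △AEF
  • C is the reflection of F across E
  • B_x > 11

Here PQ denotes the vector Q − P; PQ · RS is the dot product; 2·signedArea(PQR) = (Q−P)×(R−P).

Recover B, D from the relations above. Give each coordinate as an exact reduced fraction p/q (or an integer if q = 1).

1. B_x = 198/17  [E, C, B are collinear ∩ AB ⟂ EC]
2. B_y = 112/17  [E, C, B are collinear ∩ AB ⟂ EC]
   → B = (198/17, 112/17)
3. D_x = 8  [CE ∥ DA ∩ EA ∥ CD]
4. D_y = 9  [CE ∥ DA ∩ EA ∥ CD]
   → D = (8, 9)

B = (198/17, 112/17)
D = (8, 9)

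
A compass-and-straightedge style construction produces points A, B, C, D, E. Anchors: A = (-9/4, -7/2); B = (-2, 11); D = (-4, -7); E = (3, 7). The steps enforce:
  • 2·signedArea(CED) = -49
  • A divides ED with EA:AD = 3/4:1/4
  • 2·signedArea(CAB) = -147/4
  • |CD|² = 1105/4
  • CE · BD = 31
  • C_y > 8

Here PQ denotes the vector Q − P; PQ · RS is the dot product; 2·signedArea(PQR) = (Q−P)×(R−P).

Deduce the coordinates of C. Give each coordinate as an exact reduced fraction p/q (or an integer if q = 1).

1. C_x = 1/2  [2·signedArea(CAB) = -147/4 ∩ 2·signedArea(CED) = -49]
2. C_y = 9  [2·signedArea(CAB) = -147/4 ∩ 2·signedArea(CED) = -49]
   → C = (1/2, 9)

C = (1/2, 9)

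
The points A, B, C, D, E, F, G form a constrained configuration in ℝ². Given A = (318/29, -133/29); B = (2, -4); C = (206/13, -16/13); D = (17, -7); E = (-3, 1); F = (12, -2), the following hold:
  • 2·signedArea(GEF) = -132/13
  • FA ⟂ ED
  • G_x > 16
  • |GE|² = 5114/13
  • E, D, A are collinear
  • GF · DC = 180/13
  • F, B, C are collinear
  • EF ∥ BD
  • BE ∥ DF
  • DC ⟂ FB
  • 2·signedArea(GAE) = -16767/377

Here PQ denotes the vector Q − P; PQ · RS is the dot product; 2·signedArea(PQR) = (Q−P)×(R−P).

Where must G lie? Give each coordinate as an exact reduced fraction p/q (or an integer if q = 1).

G = (212/13, -46/13)

1. G_x = 212/13  [2·signedArea(GEF) = -132/13 ∩ GF · DC = 180/13]
2. G_y = -46/13  [2·signedArea(GEF) = -132/13 ∩ GF · DC = 180/13]
   → G = (212/13, -46/13)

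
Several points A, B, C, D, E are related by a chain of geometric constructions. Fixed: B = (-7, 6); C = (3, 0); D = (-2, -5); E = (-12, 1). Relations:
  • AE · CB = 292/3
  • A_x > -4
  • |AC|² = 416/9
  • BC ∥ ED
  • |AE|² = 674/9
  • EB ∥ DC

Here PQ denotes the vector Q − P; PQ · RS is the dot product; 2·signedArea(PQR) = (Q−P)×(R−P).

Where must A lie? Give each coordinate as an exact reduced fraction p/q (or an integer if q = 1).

A = (-11/3, -4/3)

1. A_x = -11/3  [line 10·x + -6·y + 86/3 = 0 ∩ |AE|² = 674/9]
2. A_y = -4/3  [line 10·x + -6·y + 86/3 = 0 ∩ |AE|² = 674/9]
   → A = (-11/3, -4/3)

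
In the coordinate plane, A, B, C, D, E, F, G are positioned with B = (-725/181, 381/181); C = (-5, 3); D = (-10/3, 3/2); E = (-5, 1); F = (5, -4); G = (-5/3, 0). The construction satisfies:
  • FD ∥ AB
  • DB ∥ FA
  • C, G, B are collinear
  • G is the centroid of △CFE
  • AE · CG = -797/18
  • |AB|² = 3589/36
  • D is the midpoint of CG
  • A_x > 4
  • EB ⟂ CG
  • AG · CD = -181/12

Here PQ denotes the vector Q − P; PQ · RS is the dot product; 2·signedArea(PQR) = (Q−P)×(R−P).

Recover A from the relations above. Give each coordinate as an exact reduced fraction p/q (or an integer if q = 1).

1. A_x = 2350/543  [FD ∥ AB ∩ DB ∥ FA]
2. A_y = -1229/362  [FD ∥ AB ∩ DB ∥ FA]
   → A = (2350/543, -1229/362)

A = (2350/543, -1229/362)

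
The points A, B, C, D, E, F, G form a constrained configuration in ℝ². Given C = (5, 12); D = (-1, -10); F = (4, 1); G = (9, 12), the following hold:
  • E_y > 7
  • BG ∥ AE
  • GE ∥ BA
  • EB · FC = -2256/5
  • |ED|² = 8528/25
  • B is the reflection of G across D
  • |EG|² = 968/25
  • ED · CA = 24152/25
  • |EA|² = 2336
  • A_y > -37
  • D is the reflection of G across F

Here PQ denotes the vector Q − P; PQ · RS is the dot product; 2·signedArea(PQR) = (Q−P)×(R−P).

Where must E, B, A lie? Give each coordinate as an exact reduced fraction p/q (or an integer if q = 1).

1. B_x = -11  [B is the reflection of G across D]
2. B_y = -32  [B is the reflection of G across D]
   → B = (-11, -32)
3. E_x = 23/5  [line -1·x + -11·y + 441/5 = 0 ∩ |EG|² = 968/25]
4. E_y = 38/5  [line -1·x + -11·y + 441/5 = 0 ∩ |EG|² = 968/25]
   → E = (23/5, 38/5)
5. A_x = -77/5  [ED · CA = 24152/25 ∩ BG ∥ AE]
6. A_y = -182/5  [ED · CA = 24152/25 ∩ BG ∥ AE]
   → A = (-77/5, -182/5)

A = (-77/5, -182/5)
B = (-11, -32)
E = (23/5, 38/5)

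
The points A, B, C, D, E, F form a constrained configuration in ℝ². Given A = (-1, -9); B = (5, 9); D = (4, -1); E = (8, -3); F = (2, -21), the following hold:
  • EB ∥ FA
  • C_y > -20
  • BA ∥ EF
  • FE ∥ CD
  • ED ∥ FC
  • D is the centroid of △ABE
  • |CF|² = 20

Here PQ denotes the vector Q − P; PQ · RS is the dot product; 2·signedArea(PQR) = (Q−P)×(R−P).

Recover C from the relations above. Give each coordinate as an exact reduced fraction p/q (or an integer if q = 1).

1. C_x = -2  [FE ∥ CD ∩ ED ∥ FC]
2. C_y = -19  [FE ∥ CD ∩ ED ∥ FC]
   → C = (-2, -19)

C = (-2, -19)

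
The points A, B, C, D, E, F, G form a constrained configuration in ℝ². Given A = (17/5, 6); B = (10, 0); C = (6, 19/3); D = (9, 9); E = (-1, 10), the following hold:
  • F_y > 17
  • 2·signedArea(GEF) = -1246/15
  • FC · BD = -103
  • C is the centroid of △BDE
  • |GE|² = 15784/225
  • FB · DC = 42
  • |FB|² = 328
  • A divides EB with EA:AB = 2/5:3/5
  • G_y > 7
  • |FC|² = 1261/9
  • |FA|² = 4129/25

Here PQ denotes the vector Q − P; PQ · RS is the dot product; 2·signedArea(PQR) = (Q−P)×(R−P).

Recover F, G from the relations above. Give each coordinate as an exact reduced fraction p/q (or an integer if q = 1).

F = (8, 18)
G = (107/15, 8)

1. F_x = 8  [FC · BD = -103 ∩ FB · DC = 42]
2. F_y = 18  [FC · BD = -103 ∩ FB · DC = 42]
   → F = (8, 18)
3. G_x = 107/15  [line -8·x + 9·y + -224/15 = 0 ∩ |GE|² = 15784/225]
4. G_y = 8  [line -8·x + 9·y + -224/15 = 0 ∩ |GE|² = 15784/225]
   → G = (107/15, 8)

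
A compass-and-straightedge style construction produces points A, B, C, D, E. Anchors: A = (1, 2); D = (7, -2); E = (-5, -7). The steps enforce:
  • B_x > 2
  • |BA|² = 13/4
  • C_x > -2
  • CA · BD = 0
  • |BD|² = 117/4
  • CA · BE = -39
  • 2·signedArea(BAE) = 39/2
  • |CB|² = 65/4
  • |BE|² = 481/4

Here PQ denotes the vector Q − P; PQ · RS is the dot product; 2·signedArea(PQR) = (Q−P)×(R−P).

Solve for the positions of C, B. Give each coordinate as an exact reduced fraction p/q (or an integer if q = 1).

1. B_x = 5/2  [line 9·x + -6·y + -33/2 = 0 ∩ |BD|² = 117/4]
2. B_y = 1  [line 9·x + -6·y + -33/2 = 0 ∩ |BD|² = 117/4]
   → B = (5/2, 1)
3. C_x = -1  [CA · BD = 0 ∩ CA · BE = -39]
4. C_y = -1  [CA · BD = 0 ∩ CA · BE = -39]
   → C = (-1, -1)

B = (5/2, 1)
C = (-1, -1)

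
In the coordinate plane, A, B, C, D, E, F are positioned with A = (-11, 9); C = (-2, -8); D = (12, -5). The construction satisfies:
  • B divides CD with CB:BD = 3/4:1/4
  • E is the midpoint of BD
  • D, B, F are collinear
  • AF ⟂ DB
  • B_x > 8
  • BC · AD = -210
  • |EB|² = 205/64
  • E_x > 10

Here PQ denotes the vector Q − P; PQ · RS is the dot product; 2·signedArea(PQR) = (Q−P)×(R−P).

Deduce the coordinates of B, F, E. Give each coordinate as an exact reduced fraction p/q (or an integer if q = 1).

1. B_x = 17/2  [B divides CD with CB:BD = 3/4:1/4]
2. B_y = -23/4  [B divides CD with CB:BD = 3/4:1/4]
   → B = (17/2, -23/4)
3. F_x = -292/41  [D, B, F are collinear ∩ AF ⟂ DB]
4. F_y = -373/41  [D, B, F are collinear ∩ AF ⟂ DB]
   → F = (-292/41, -373/41)
5. E_x = 41/4  [E is the midpoint of BD]
6. E_y = -43/8  [E is the midpoint of BD]
   → E = (41/4, -43/8)

B = (17/2, -23/4)
E = (41/4, -43/8)
F = (-292/41, -373/41)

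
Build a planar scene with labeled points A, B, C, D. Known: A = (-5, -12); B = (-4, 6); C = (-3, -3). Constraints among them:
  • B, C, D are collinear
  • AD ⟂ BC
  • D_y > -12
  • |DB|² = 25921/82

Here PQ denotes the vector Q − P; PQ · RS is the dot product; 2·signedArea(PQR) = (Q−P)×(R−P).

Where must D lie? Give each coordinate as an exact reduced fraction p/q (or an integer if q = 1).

1. D_x = -167/82  [B, C, D are collinear ∩ AD ⟂ BC]
2. D_y = -957/82  [B, C, D are collinear ∩ AD ⟂ BC]
   → D = (-167/82, -957/82)

D = (-167/82, -957/82)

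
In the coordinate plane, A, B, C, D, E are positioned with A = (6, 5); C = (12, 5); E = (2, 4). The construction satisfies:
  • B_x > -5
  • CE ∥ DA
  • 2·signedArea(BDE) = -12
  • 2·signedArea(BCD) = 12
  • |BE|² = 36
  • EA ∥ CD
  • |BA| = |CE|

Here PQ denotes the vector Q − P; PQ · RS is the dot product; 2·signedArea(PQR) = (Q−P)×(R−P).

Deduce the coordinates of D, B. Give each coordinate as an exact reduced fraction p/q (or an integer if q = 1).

1. D_x = 16  [CE ∥ DA ∩ EA ∥ CD]
2. D_y = 6  [CE ∥ DA ∩ EA ∥ CD]
   → D = (16, 6)
3. B_x = -4  [2·signedArea(BDE) = -12 ∩ 2·signedArea(BCD) = 12]
4. B_y = 4  [2·signedArea(BDE) = -12 ∩ 2·signedArea(BCD) = 12]
   → B = (-4, 4)

B = (-4, 4)
D = (16, 6)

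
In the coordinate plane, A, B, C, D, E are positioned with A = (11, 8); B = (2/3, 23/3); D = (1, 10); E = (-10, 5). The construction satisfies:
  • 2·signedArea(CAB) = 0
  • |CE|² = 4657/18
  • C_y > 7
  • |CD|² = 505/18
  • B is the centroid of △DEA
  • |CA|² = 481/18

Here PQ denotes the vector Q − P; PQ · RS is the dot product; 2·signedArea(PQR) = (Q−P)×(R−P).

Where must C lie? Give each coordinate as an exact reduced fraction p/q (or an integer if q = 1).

C = (35/6, 47/6)

1. C_x = 35/6  [line 1/3·x + -31/3·y + 79 = 0 ∩ |CE|² = 4657/18]
2. C_y = 47/6  [line 1/3·x + -31/3·y + 79 = 0 ∩ |CE|² = 4657/18]
   → C = (35/6, 47/6)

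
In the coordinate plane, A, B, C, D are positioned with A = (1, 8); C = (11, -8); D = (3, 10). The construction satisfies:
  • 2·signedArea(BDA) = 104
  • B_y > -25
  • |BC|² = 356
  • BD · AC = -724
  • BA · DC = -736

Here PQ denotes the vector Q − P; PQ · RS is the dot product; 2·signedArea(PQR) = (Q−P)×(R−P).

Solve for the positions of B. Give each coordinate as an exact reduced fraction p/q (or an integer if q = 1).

B = (21, -24)

1. B_x = 21  [2·signedArea(BDA) = 104 ∩ BA · DC = -736]
2. B_y = -24  [2·signedArea(BDA) = 104 ∩ BA · DC = -736]
   → B = (21, -24)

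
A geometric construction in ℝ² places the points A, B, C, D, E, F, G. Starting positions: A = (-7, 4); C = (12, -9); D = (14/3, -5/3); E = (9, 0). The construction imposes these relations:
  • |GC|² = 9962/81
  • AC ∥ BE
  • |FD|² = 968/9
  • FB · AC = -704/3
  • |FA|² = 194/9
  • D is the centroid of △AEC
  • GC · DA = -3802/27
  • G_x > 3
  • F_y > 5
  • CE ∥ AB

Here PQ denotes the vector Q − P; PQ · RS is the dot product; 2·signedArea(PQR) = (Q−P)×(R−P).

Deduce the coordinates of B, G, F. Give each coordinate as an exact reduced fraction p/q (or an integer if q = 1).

1. B_x = -10  [AC ∥ BE ∩ CE ∥ AB]
2. B_y = 13  [AC ∥ BE ∩ CE ∥ AB]
   → B = (-10, 13)
3. G_x = 29/9  [line 35/3·x + -17/3·y + -1355/27 = 0 ∩ |GC|² = 9962/81]
4. G_y = -20/9  [line 35/3·x + -17/3·y + -1355/27 = 0 ∩ |GC|² = 9962/81]
   → G = (29/9, -20/9)
5. F_x = -8/3  [line -19·x + 13·y + -373/3 = 0 ∩ |FA|² = 194/9]
6. F_y = 17/3  [line -19·x + 13·y + -373/3 = 0 ∩ |FA|² = 194/9]
   → F = (-8/3, 17/3)

B = (-10, 13)
F = (-8/3, 17/3)
G = (29/9, -20/9)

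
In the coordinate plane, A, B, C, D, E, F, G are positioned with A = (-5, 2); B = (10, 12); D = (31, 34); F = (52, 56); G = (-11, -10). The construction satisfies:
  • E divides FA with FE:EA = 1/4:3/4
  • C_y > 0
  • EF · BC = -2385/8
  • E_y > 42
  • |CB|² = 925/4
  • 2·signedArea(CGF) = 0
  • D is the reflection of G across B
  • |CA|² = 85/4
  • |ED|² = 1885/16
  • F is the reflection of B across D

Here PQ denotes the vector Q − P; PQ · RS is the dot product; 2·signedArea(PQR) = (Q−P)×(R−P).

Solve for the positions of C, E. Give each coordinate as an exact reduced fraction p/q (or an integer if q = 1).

1. C_x = -1/2  [line -66·x + 63·y + -96 = 0 ∩ |CA|² = 85/4]
2. C_y = 1  [line -66·x + 63·y + -96 = 0 ∩ |CA|² = 85/4]
   → C = (-1/2, 1)
3. E_x = 151/4  [E divides FA with FE:EA = 1/4:3/4]
4. E_y = 85/2  [E divides FA with FE:EA = 1/4:3/4]
   → E = (151/4, 85/2)

C = (-1/2, 1)
E = (151/4, 85/2)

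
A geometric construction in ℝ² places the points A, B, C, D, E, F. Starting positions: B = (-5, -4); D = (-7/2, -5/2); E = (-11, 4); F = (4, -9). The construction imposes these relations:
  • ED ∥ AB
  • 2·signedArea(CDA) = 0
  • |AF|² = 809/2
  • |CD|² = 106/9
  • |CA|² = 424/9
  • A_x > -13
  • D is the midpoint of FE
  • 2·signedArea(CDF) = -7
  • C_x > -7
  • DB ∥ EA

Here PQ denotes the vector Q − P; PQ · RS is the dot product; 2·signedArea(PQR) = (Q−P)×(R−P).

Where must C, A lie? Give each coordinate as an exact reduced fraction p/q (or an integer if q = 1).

A = (-25/2, 5/2)
C = (-13/2, -5/6)

1. A_x = -25/2  [ED ∥ AB ∩ DB ∥ EA]
2. A_y = 5/2  [ED ∥ AB ∩ DB ∥ EA]
   → A = (-25/2, 5/2)
3. C_x = -13/2  [2·signedArea(CDA) = 0 ∩ 2·signedArea(CDF) = -7]
4. C_y = -5/6  [2·signedArea(CDA) = 0 ∩ 2·signedArea(CDF) = -7]
   → C = (-13/2, -5/6)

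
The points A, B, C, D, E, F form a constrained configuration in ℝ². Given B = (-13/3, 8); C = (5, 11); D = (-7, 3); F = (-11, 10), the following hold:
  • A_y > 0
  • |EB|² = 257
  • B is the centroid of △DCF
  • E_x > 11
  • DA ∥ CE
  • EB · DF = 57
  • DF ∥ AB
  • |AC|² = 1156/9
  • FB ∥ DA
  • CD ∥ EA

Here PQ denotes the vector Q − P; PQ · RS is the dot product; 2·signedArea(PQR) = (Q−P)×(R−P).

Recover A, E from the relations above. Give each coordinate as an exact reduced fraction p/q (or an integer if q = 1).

1. A_x = -1/3  [DF ∥ AB ∩ FB ∥ DA]
2. A_y = 1  [DF ∥ AB ∩ FB ∥ DA]
   → A = (-1/3, 1)
3. E_x = 35/3  [CD ∥ EA ∩ DA ∥ CE]
4. E_y = 9  [CD ∥ EA ∩ DA ∥ CE]
   → E = (35/3, 9)

A = (-1/3, 1)
E = (35/3, 9)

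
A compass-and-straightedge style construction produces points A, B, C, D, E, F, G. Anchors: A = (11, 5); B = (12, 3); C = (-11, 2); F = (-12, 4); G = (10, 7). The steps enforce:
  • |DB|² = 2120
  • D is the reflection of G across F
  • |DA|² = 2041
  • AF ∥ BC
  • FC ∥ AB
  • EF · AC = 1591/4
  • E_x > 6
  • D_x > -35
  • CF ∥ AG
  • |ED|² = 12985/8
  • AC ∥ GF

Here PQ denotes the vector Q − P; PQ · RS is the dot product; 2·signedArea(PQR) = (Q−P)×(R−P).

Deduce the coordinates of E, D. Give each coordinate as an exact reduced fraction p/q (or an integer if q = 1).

D = (-34, 1)
E = (25/4, 11/4)

1. D_x = -34  [D is the reflection of G across F]
2. D_y = 1  [D is the reflection of G across F]
   → D = (-34, 1)
3. E_x = 25/4  [line 22·x + 3·y + -583/4 = 0 ∩ |ED|² = 12985/8]
4. E_y = 11/4  [line 22·x + 3·y + -583/4 = 0 ∩ |ED|² = 12985/8]
   → E = (25/4, 11/4)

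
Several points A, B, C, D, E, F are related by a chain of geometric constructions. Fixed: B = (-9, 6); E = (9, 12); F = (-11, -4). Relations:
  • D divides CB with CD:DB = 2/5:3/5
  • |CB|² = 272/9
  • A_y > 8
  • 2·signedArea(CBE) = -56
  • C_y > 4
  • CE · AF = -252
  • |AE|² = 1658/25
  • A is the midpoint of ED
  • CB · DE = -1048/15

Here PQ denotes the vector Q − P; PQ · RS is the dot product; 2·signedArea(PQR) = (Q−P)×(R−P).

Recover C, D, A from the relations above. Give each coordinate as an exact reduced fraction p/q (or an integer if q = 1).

A = (8/5, 43/5)
C = (-11/3, 14/3)
D = (-29/5, 26/5)

1. C_x = -11/3  [line -6·x + 18·y + -106 = 0 ∩ |CB|² = 272/9]
2. C_y = 14/3  [line -6·x + 18·y + -106 = 0 ∩ |CB|² = 272/9]
   → C = (-11/3, 14/3)
3. D_x = -29/5  [D divides CB with CD:DB = 2/5:3/5]
4. D_y = 26/5  [D divides CB with CD:DB = 2/5:3/5]
   → D = (-29/5, 26/5)
5. A_x = 8/5  [A is the midpoint of ED]
6. A_y = 43/5  [A is the midpoint of ED]
   → A = (8/5, 43/5)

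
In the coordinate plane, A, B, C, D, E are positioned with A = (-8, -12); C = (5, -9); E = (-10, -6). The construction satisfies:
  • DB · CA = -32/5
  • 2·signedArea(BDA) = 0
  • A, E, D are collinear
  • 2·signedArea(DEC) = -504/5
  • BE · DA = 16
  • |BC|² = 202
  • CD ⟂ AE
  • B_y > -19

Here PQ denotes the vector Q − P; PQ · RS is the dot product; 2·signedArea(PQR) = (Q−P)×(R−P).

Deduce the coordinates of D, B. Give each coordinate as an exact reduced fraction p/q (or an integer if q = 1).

1. D_x = -38/5  [A, E, D are collinear ∩ CD ⟂ AE]
2. D_y = -66/5  [A, E, D are collinear ∩ CD ⟂ AE]
   → D = (-38/5, -66/5)
3. B_x = -6  [2·signedArea(BDA) = 0 ∩ BE · DA = 16]
4. B_y = -18  [2·signedArea(BDA) = 0 ∩ BE · DA = 16]
   → B = (-6, -18)

B = (-6, -18)
D = (-38/5, -66/5)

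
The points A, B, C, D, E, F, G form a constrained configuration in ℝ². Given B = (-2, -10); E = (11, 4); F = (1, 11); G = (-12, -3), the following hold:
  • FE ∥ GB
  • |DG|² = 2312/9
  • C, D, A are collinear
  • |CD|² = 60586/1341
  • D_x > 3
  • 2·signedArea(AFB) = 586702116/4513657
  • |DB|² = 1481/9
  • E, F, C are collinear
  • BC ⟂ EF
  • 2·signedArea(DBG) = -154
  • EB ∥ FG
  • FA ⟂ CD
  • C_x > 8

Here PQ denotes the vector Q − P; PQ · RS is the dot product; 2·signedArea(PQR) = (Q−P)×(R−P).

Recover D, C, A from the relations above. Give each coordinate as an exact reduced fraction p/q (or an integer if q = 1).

1. D_x = 10/3  [line -7·x + -10·y + 40 = 0 ∩ |DG|² = 2312/9]
2. D_y = 5/3  [line -7·x + -10·y + 40 = 0 ∩ |DG|² = 2312/9]
   → D = (10/3, 5/3)
3. C_x = 1319/149  [E, F, C are collinear ∩ BC ⟂ EF]
4. C_y = 820/149  [E, F, C are collinear ∩ BC ⟂ EF]
   → C = (1319/149, 820/149)
5. A_x = 55378619/9027314  [C, D, A are collinear ∩ FA ⟂ CD]
6. A_y = 32624845/9027314  [C, D, A are collinear ∩ FA ⟂ CD]
   → A = (55378619/9027314, 32624845/9027314)

A = (55378619/9027314, 32624845/9027314)
C = (1319/149, 820/149)
D = (10/3, 5/3)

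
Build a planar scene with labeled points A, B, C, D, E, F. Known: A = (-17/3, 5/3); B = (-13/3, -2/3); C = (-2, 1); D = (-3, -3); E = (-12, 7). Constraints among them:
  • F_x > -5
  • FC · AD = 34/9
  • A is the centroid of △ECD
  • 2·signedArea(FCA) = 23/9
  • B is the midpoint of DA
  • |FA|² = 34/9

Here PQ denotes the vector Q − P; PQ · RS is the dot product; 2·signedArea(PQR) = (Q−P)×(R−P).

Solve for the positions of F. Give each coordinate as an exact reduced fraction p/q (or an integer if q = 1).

F = (-4, 2/3)

1. F_x = -4  [2·signedArea(FCA) = 23/9 ∩ FC · AD = 34/9]
2. F_y = 2/3  [2·signedArea(FCA) = 23/9 ∩ FC · AD = 34/9]
   → F = (-4, 2/3)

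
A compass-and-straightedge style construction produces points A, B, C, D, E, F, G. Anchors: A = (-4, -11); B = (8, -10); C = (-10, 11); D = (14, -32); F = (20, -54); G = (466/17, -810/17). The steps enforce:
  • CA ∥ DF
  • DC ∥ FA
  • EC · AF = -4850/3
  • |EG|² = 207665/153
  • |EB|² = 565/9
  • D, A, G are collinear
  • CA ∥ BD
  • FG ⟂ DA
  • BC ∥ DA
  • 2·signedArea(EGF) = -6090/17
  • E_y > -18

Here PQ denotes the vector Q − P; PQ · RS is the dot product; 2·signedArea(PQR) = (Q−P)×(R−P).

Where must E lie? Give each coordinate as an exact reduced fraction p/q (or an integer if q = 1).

E = (6, -53/3)

1. E_x = 6  [EC · AF = -4850/3 ∩ 2·signedArea(EGF) = -6090/17]
2. E_y = -53/3  [EC · AF = -4850/3 ∩ 2·signedArea(EGF) = -6090/17]
   → E = (6, -53/3)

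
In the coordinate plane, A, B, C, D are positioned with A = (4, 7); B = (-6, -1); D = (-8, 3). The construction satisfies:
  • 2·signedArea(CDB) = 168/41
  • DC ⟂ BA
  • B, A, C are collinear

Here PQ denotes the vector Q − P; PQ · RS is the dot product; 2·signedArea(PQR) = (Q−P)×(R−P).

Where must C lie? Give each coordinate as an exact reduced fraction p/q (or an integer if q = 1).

C = (-216/41, -17/41)

1. C_x = -216/41  [B, A, C are collinear ∩ DC ⟂ BA]
2. C_y = -17/41  [B, A, C are collinear ∩ DC ⟂ BA]
   → C = (-216/41, -17/41)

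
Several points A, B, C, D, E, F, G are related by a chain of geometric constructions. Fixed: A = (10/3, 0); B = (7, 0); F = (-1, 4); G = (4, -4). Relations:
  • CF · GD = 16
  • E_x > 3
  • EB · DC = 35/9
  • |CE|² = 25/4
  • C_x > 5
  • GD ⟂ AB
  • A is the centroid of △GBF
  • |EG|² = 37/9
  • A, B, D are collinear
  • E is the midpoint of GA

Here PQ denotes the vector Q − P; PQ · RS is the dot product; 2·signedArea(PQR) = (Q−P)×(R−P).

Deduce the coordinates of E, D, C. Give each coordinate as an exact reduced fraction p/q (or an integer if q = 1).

1. E_x = 11/3  [E is the midpoint of GA]
2. E_y = -2  [E is the midpoint of GA]
   → E = (11/3, -2)
3. D_x = 4  [A, B, D are collinear ∩ GD ⟂ AB]
4. D_y = 0  [A, B, D are collinear ∩ GD ⟂ AB]
   → D = (4, 0)
5. C_x = 31/6  [CF · GD = 16 ∩ EB · DC = 35/9]
6. C_y = 0  [CF · GD = 16 ∩ EB · DC = 35/9]
   → C = (31/6, 0)

C = (31/6, 0)
D = (4, 0)
E = (11/3, -2)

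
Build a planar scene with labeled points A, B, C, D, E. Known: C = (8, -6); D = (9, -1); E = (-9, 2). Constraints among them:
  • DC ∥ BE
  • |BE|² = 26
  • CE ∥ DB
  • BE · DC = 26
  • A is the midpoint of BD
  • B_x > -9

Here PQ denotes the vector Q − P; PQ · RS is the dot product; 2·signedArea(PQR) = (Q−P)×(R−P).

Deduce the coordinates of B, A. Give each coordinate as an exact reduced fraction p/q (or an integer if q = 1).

A = (1/2, 3)
B = (-8, 7)

1. B_x = -8  [DC ∥ BE ∩ CE ∥ DB]
2. B_y = 7  [DC ∥ BE ∩ CE ∥ DB]
   → B = (-8, 7)
3. A_x = 1/2  [A is the midpoint of BD]
4. A_y = 3  [A is the midpoint of BD]
   → A = (1/2, 3)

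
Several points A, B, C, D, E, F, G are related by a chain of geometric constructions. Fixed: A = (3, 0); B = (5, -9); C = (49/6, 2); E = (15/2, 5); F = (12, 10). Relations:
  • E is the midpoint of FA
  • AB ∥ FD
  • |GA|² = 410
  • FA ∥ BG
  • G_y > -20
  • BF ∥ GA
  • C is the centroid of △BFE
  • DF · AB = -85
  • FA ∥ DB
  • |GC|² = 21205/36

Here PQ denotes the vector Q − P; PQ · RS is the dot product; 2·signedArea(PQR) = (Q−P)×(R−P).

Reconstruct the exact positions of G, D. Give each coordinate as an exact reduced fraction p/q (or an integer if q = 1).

D = (14, 1)
G = (-4, -19)

1. G_x = -4  [BF ∥ GA ∩ FA ∥ BG]
2. G_y = -19  [BF ∥ GA ∩ FA ∥ BG]
   → G = (-4, -19)
3. D_x = 14  [FA ∥ DB ∩ AB ∥ FD]
4. D_y = 1  [FA ∥ DB ∩ AB ∥ FD]
   → D = (14, 1)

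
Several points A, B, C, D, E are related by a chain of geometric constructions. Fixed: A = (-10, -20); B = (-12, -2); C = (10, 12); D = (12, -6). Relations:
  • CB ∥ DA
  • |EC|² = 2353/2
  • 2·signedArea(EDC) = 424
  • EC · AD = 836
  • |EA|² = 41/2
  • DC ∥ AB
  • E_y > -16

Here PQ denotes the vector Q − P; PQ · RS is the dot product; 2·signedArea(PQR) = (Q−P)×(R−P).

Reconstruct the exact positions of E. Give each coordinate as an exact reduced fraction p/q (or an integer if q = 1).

E = (-21/2, -31/2)

1. E_x = -21/2  [2·signedArea(EDC) = 424 ∩ EC · AD = 836]
2. E_y = -31/2  [2·signedArea(EDC) = 424 ∩ EC · AD = 836]
   → E = (-21/2, -31/2)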